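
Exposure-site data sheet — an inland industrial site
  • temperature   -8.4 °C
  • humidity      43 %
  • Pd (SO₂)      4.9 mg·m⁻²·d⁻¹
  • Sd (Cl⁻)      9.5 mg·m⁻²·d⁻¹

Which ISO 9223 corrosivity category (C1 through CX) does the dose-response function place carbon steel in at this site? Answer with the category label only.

C2

carbon steel: temperature factor f = +0.150·(-18.4) = -2.7600
  Pd branch = 1.77·Pd^0.52·e^(0.02·RH+f) = 0.6049 μm/a
  Cl⁻ term: 0.102·9.5^0.62·exp(0.033·43+0.04·-8.4) = 1.217
  r_corr = 0.6049 + 1.217 = 1.821 μm/a
1.82 μm/a falls in (1.3, 25] for carbon steel → category C2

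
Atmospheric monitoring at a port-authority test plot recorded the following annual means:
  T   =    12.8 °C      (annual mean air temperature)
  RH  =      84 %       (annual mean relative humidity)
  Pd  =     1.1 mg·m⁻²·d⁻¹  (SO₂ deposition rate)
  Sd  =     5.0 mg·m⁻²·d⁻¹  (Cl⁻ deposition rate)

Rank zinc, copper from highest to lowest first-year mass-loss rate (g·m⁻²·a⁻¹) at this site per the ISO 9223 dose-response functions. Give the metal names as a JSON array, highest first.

["copper", "zinc"]

zinc: f(T) = -0.071·(T−10) [T>10 °C] = -0.1988
  SO₂ term: 0.0129·1.1^0.44·exp(0.046·84-0.1988) = 0.5255
  Sd branch = 0.0175·Sd^0.57·e^(0.008·RH+0.085·T) = 0.2546 μm/a
  r_corr = 0.5255 + 0.2546 = 0.7801 μm/a
  mass loss = 0.7801 μm/a × 7.14 g/cm³ = 5.57 g·m⁻²·a⁻¹
copper: f(T) = -0.080·(T−10) [T>10 °C] = -0.2240
  Pd branch = 0.0053·Pd^0.26·e^(0.059·RH+f) = 0.6168 μm/a
  Cl⁻ term: 0.01025·5.0^0.27·exp(0.036·84+0.049·12.8) = 0.6097
  sum: 0.6168 + 0.6097 → r_corr = 1.227 μm/a
  mass loss = 1.227 μm/a × 8.96 g/cm³ = 10.99 g·m⁻²·a⁻¹
Ordering by g·m⁻²·a⁻¹: copper (11) > zinc (5.57)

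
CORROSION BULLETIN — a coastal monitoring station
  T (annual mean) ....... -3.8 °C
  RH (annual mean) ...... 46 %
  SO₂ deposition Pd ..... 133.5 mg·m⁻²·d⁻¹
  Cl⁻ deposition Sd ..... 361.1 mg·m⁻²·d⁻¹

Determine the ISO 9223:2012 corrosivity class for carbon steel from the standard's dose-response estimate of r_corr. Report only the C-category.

C2

carbon steel: temperature factor f = +0.150·(-13.8) = -2.0700
  Pd branch = 1.77·Pd^0.52·e^(0.02·RH+f) = 7.141 μm/a
  Sd branch = 0.102·Sd^0.62·e^(0.033·RH+0.04·T) = 15.4 μm/a
  r_corr = 7.141 + 15.4 = 22.54 μm/a
22.5 μm/a falls in (1.3, 25] for carbon steel → category C2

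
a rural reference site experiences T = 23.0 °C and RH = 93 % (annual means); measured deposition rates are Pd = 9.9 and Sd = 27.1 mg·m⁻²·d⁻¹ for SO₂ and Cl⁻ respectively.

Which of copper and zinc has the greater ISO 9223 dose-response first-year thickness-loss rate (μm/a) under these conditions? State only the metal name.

copper: f(T) = -0.080·(T−10) [T>10 °C] = -1.0400
  SO₂ term: 0.0053·9.9^0.26·exp(0.059·93-1.0400) = 0.8212
  Cl⁻ term: 0.01025·27.1^0.27·exp(0.036·93+0.049·23.0) = 2.193
  r_corr = 0.8212 + 2.193 = 3.014 μm/a
zinc: f(T) = -0.071·(T−10) [T>10 °C] = -0.9230
  Pd branch = 0.0129·Pd^0.44·e^(0.046·RH+f) = 1.013 μm/a
  Sd branch = 0.0175·Sd^0.57·e^(0.008·RH+0.085·T) = 1.706 μm/a
  sum: 1.013 + 1.706 → r_corr = 2.719 μm/a
Ordering by μm/a: copper (3.01) > zinc (2.72)

copper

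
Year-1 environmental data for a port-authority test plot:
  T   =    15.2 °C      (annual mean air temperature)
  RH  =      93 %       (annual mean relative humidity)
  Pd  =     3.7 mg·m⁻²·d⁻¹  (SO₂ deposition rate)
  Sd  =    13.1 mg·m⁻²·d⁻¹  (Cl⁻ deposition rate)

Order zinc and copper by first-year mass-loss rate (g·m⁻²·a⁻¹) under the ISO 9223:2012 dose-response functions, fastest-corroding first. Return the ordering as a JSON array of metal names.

["copper", "zinc"]

zinc: T>10 °C ⇒ hinge -0.071·(15.2−10) = -0.3692
  SO₂ term: 0.0129·3.7^0.44·exp(0.046·93-0.3692) = 1.143
  Cl⁻ term: 0.0175·13.1^0.57·exp(0.008·93+0.085·15.2) = 0.5809
  sum: 1.143 + 0.5809 → r_corr = 1.724 μm/a
  mass loss = 1.724 μm/a × 7.14 g/cm³ = 12.31 g·m⁻²·a⁻¹
copper: temperature factor f = -0.080·(5.2) = -0.4160
  SO₂ term: 0.0053·3.7^0.26·exp(0.059·93-0.4160) = 1.187
  Cl⁻ term: 0.01025·13.1^0.27·exp(0.036·93+0.049·15.2) = 1.23
  sum: 1.187 + 1.23 → r_corr = 2.417 μm/a
  mass loss = 2.417 μm/a × 8.96 g/cm³ = 21.65 g·m⁻²·a⁻¹
Ordering by g·m⁻²·a⁻¹: copper (21.7) > zinc (12.3)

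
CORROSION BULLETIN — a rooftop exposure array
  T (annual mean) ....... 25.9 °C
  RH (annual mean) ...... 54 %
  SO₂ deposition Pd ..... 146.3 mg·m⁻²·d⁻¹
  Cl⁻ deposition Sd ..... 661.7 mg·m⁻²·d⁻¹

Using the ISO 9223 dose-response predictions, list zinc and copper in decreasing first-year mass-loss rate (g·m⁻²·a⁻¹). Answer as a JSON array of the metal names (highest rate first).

zinc: T>10 °C ⇒ hinge -0.071·(25.9−10) = -1.1289
  sulphur-dioxide contribution → 0.4485 μm/a
  chloride contribution → 9.875 μm/a
  ⇒ r_corr(zinc) = 10.32 μm/a
  mass loss = 10.32 μm/a × 7.14 g/cm³ = 73.71 g·m⁻²·a⁻¹
copper: f(T) = -0.080·(T−10) [T>10 °C] = -1.2720
  sulphur-dioxide contribution → 0.1314 μm/a
  chloride contribution → 1.471 μm/a
  ⇒ r_corr(copper) = 1.603 μm/a
  mass loss = 1.603 μm/a × 8.96 g/cm³ = 14.36 g·m⁻²·a⁻¹
Ordering by g·m⁻²·a⁻¹: zinc (73.7) > copper (14.4)

["zinc", "copper"]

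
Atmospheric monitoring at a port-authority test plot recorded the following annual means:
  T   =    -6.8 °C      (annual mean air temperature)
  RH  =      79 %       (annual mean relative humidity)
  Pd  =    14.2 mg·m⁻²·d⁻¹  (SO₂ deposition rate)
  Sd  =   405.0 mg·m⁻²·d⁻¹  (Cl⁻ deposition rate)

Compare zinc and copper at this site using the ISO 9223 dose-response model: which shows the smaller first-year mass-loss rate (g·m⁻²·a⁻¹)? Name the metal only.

zinc: temperature factor f = +0.038·(-16.8) = -0.6384
  SO₂ term: 0.0129·14.2^0.44·exp(0.046·79-0.6384) = 0.829
  Cl⁻ term: 0.0175·405.0^0.57·exp(0.008·79+0.085·-6.8) = 0.5659
  sum: 0.829 + 0.5659 → r_corr = 1.395 μm/a
  mass loss = 1.395 μm/a × 7.14 g/cm³ = 9.96 g·m⁻²·a⁻¹
copper: temperature factor f = +0.126·(-16.8) = -2.1168
  SO₂ term: 0.0053·14.2^0.26·exp(0.059·79-2.1168) = 0.1345
  Cl⁻ term: 0.01025·405.0^0.27·exp(0.036·79+0.049·-6.8) = 0.6385
  sum: 0.1345 + 0.6385 → r_corr = 0.773 μm/a
  mass loss = 0.773 μm/a × 8.96 g/cm³ = 6.926 g·m⁻²·a⁻¹
Ordering by g·m⁻²·a⁻¹: zinc (9.96) > copper (6.93)

copper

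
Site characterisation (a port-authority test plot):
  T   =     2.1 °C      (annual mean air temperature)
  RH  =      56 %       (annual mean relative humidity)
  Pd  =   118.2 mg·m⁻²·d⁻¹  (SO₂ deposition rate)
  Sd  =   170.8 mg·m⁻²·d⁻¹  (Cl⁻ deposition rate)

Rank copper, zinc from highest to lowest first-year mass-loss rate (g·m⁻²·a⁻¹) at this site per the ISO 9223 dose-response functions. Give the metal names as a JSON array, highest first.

["zinc", "copper"]

copper: temperature factor f = +0.126·(-7.9) = -0.9954
  Pd branch = 0.0053·Pd^0.26·e^(0.059·RH+f) = 0.1844 μm/a
  Sd branch = 0.01025·Sd^0.27·e^(0.036·RH+0.049·T) = 0.3418 μm/a
  sum: 0.1844 + 0.3418 → r_corr = 0.5262 μm/a
  mass loss = 0.5262 μm/a × 8.96 g/cm³ = 4.714 g·m⁻²·a⁻¹
zinc: f(T) = +0.038·(T−10) [T≤10 °C] = -0.3002
  SO₂ term: 0.0129·118.2^0.44·exp(0.046·56-0.3002) = 1.025
  Sd branch = 0.0175·Sd^0.57·e^(0.008·RH+0.085·T) = 0.6133 μm/a
  r_corr = 1.025 + 0.6133 = 1.639 μm/a
  mass loss = 1.639 μm/a × 7.14 g/cm³ = 11.7 g·m⁻²·a⁻¹
Ordering by g·m⁻²·a⁻¹: zinc (11.7) > copper (4.71)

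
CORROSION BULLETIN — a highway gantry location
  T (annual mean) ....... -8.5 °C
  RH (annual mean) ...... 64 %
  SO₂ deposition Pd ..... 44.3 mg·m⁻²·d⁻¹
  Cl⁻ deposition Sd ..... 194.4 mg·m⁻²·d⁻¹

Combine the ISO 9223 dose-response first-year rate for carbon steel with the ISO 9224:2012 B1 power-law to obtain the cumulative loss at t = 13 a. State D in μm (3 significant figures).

carbon steel: f(T) = +0.150·(T−10) [T≤10 °C] = -2.7750
  sulphur-dioxide contribution → 2.85 μm/a
  chloride contribution → 15.75 μm/a
  total first-year rate 18.6 μm/a
ISO 9224: D(t) = r_corr · t^b with b = 0.523 (carbon steel, B1)
  D(13) = 18.6 × 13^0.523 = 18.6 × 3.825 = 71.12 μm

D(13) = 71.1 μm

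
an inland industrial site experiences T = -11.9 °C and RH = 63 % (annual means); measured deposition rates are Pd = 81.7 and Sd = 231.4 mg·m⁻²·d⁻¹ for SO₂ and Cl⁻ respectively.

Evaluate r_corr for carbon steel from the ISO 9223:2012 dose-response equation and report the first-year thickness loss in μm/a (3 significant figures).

carbon steel: T≤10 °C ⇒ hinge +0.150·(-11.9−10) = -3.2850
  Pd branch = 1.77·Pd^0.52·e^(0.02·RH+f) = 2.306 μm/a
  Cl⁻ term: 0.102·231.4^0.62·exp(0.033·63+0.04·-11.9) = 14.81
  r_corr = 2.306 + 14.81 = 17.12 μm/a

r_corr = 17.1 μm/a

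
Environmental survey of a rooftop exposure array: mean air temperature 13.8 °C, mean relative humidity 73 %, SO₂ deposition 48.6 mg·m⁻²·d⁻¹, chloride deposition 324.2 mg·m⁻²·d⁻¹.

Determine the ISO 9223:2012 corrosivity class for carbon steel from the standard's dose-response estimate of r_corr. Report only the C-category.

C5

carbon steel: T>10 °C ⇒ hinge -0.054·(13.8−10) = -0.2052
  Pd branch = 1.77·Pd^0.52·e^(0.02·RH+f) = 46.77 μm/a
  Cl⁻ term: 0.102·324.2^0.62·exp(0.033·73+0.04·13.8) = 71
  r_corr = 46.77 + 71 = 117.8 μm/a
Category bounds: 80…200 μm/a bracket r_corr ⇒ C5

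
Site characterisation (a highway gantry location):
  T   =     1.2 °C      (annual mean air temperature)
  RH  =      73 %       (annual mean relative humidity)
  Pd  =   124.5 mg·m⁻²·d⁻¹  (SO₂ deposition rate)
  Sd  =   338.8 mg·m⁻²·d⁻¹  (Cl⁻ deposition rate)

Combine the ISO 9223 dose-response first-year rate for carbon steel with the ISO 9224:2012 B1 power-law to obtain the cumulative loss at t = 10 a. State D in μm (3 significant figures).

carbon steel: temperature factor f = +0.150·(-8.8) = -1.3200
  sulphur-dioxide contribution → 25.02 μm/a
  chloride contribution → 44.08 μm/a
  total first-year rate 69.1 μm/a
Power-law: D(10) = r_corr · 10^0.523
  D(10) = 69.1 × 10^0.523 = 69.1 × 3.334 = 230.4 μm

D(10) = 230 μm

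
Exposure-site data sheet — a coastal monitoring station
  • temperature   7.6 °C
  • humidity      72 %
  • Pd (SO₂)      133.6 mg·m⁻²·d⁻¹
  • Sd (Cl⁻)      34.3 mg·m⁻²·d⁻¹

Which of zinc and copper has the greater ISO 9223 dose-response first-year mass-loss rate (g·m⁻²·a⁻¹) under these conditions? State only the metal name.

zinc: f(T) = +0.038·(T−10) [T≤10 °C] = -0.0912
  sulphur-dioxide contribution → 2.784 μm/a
  chloride contribution → 0.4455 μm/a
  total first-year rate 3.23 μm/a
  mass loss = 3.23 μm/a × 7.14 g/cm³ = 23.06 g·m⁻²·a⁻¹
copper: f(T) = +0.126·(T−10) [T≤10 °C] = -0.3024
  sulphur-dioxide contribution → 0.9784 μm/a
  chloride contribution → 0.516 μm/a
  total first-year rate 1.494 μm/a
  mass loss = 1.494 μm/a × 8.96 g/cm³ = 13.39 g·m⁻²·a⁻¹
Ordering by g·m⁻²·a⁻¹: zinc (23.1) > copper (13.4)

zinc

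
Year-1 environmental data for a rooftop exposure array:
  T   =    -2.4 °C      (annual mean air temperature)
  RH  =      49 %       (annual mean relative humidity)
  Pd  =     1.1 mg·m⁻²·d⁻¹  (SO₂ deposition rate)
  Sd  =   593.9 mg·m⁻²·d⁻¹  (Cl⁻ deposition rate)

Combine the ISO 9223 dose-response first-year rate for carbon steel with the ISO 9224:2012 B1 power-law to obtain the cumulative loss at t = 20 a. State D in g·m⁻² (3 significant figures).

D(20) = 950 g·m⁻²

carbon steel: T≤10 °C ⇒ hinge +0.150·(-2.4−10) = -1.8600
  SO₂ term: 1.77·1.1^0.52·exp(0.02·49-1.8600) = 0.7715
  Cl⁻ term: 0.102·593.9^0.62·exp(0.033·49+0.04·-2.4) = 24.48
  sum: 0.7715 + 24.48 → r_corr = 25.25 μm/a
Long-term exponent b (ISO 9224 Table 2, B1) = 0.523
  D(20) = 25.25 × 20^0.523 = 25.25 × 4.791 = 121 μm
  Mass loss = 121 μm × 7.85 g/cm³ = 949.8 g·m⁻²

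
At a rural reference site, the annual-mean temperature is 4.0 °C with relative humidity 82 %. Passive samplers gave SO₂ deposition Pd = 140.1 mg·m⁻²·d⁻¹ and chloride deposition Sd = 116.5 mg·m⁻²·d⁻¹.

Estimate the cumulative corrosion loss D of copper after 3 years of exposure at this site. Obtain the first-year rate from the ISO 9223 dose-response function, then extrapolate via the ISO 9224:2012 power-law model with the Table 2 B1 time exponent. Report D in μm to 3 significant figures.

copper: f(T) = +0.126·(T−10) [T≤10 °C] = -0.7560
  Pd branch = 0.0053·Pd^0.26·e^(0.059·RH+f) = 1.135 μm/a
  Sd branch = 0.01025·Sd^0.27·e^(0.036·RH+0.049·T) = 0.8626 μm/a
  r_corr = 1.135 + 0.8626 = 1.998 μm/a
ISO 9224: D(t) = r_corr · t^b with b = 0.667 (copper, B1)
  D(3) = 1.998 × 3^0.667 = 1.998 × 2.081 = 4.157 μm

D(3) = 4.16 μm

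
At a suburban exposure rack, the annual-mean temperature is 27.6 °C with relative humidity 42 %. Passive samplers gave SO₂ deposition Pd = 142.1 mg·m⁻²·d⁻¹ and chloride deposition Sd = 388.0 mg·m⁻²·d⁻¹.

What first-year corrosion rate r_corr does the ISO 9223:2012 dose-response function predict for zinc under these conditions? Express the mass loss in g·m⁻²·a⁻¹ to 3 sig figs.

zinc: f(T) = -0.071·(T−10) [T>10 °C] = -1.2496
  Pd branch = 0.0129·Pd^0.44·e^(0.046·RH+f) = 0.226 μm/a
  Sd branch = 0.0175·Sd^0.57·e^(0.008·RH+0.085·T) = 7.646 μm/a
  sum: 0.226 + 7.646 → r_corr = 7.872 μm/a
Convert to mass loss: 7.872 μm/a × 7.14 g/cm³ = 56.21 g·m⁻²·a⁻¹

r_corr = 56.2 g·m⁻²·a⁻¹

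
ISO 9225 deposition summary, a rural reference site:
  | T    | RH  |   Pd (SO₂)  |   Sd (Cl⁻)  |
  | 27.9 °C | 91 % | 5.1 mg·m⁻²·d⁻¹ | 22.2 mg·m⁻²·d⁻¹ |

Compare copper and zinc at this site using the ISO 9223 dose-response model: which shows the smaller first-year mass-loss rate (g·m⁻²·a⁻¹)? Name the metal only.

zinc

copper: temperature factor f = -0.080·(17.9) = -1.4320
  Pd branch = 0.0053·Pd^0.26·e^(0.059·RH+f) = 0.415 μm/a
  Sd branch = 0.01025·Sd^0.27·e^(0.036·RH+0.049·T) = 2.459 μm/a
  sum: 0.415 + 2.459 → r_corr = 2.874 μm/a
  mass loss = 2.874 μm/a × 8.96 g/cm³ = 25.75 g·m⁻²·a⁻¹
zinc: T>10 °C ⇒ hinge -0.071·(27.9−10) = -1.2709
  SO₂ term: 0.0129·5.1^0.44·exp(0.046·91-1.2709) = 0.4875
  Cl⁻ term: 0.0175·22.2^0.57·exp(0.008·91+0.085·27.9) = 2.273
  r_corr = 0.4875 + 2.273 = 2.76 μm/a
  mass loss = 2.76 μm/a × 7.14 g/cm³ = 19.71 g·m⁻²·a⁻¹
Ordering by g·m⁻²·a⁻¹: copper (25.7) > zinc (19.7)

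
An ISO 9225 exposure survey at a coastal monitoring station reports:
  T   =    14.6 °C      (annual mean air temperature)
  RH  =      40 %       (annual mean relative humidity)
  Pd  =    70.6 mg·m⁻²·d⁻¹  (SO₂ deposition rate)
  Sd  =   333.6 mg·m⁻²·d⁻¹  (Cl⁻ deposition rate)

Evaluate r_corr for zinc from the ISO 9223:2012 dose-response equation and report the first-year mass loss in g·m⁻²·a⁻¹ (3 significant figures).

r_corr = 19.0 g·m⁻²·a⁻¹

zinc: f(T) = -0.071·(T−10) [T>10 °C] = -0.3266
  sulphur-dioxide contribution → 0.3814 μm/a
  chloride contribution → 2.287 μm/a
  ⇒ r_corr(zinc) = 2.668 μm/a
Convert to mass loss: 2.668 μm/a × 7.14 g/cm³ = 19.05 g·m⁻²·a⁻¹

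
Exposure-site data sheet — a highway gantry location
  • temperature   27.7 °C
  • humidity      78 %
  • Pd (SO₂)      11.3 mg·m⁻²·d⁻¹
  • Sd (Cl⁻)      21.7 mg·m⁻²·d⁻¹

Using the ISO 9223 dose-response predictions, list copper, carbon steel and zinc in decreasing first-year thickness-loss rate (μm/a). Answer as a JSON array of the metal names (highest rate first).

copper: T>10 °C ⇒ hinge -0.080·(27.7−10) = -1.4160
  Pd branch = 0.0053·Pd^0.26·e^(0.059·RH+f) = 0.2408 μm/a
  Sd branch = 0.01025·Sd^0.27·e^(0.036·RH+0.049·T) = 1.515 μm/a
  r_corr = 0.2408 + 1.515 = 1.756 μm/a
carbon steel: f(T) = -0.054·(T−10) [T>10 °C] = -0.9558
  SO₂ term: 1.77·11.3^0.52·exp(0.02·78-0.9558) = 11.43
  Cl⁻ term: 0.102·21.7^0.62·exp(0.033·78+0.04·27.7) = 27.31
  r_corr = 11.43 + 27.31 = 38.74 μm/a
zinc: T>10 °C ⇒ hinge -0.071·(27.7−10) = -1.2567
  SO₂ term: 0.0129·11.3^0.44·exp(0.046·78-1.2567) = 0.3858
  Cl⁻ term: 0.0175·21.7^0.57·exp(0.008·78+0.085·27.7) = 1.988
  r_corr = 0.3858 + 1.988 = 2.374 μm/a
Ordering by μm/a: carbon steel (38.7) > zinc (2.37) > copper (1.76)

["carbon steel", "zinc", "copper"]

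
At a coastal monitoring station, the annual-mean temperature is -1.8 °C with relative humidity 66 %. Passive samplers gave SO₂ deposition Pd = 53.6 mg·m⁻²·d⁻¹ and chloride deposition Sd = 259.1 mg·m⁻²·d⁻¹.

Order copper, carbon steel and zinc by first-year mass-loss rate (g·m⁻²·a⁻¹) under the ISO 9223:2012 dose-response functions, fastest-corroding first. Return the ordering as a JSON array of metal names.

["carbon steel", "zinc", "copper"]

copper: temperature factor f = +0.126·(-11.8) = -1.4868
  SO₂ term: 0.0053·53.6^0.26·exp(0.059·66-1.4868) = 0.1657
  Cl⁻ term: 0.01025·259.1^0.27·exp(0.036·66+0.049·-1.8) = 0.4528
  sum: 0.1657 + 0.4528 → r_corr = 0.6185 μm/a
  mass loss = 0.6185 μm/a × 8.96 g/cm³ = 5.542 g·m⁻²·a⁻¹
carbon steel: temperature factor f = +0.150·(-11.8) = -1.7700
  SO₂ term: 1.77·53.6^0.52·exp(0.02·66-1.7700) = 8.948
  Sd branch = 0.102·Sd^0.62·e^(0.033·RH+0.04·T) = 26.28 μm/a
  sum: 8.948 + 26.28 → r_corr = 35.22 μm/a
  mass loss = 35.22 μm/a × 7.85 g/cm³ = 276.5 g·m⁻²·a⁻¹
zinc: T≤10 °C ⇒ hinge +0.038·(-1.8−10) = -0.4484
  Pd branch = 0.0129·Pd^0.44·e^(0.046·RH+f) = 0.989 μm/a
  Cl⁻ term: 0.0175·259.1^0.57·exp(0.008·66+0.085·-1.8) = 0.6047
  r_corr = 0.989 + 0.6047 = 1.594 μm/a
  mass loss = 1.594 μm/a × 7.14 g/cm³ = 11.38 g·m⁻²·a⁻¹
Ordering by g·m⁻²·a⁻¹: carbon steel (277) > zinc (11.4) > copper (5.54)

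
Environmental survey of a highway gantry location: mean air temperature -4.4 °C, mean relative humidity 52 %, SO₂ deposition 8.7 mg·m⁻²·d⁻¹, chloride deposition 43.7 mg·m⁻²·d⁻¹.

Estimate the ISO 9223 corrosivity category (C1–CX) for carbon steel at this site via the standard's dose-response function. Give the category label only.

carbon steel: T≤10 °C ⇒ hinge +0.150·(-4.4−10) = -2.1600
  Pd branch = 1.77·Pd^0.52·e^(0.02·RH+f) = 1.779 μm/a
  Cl⁻ term: 0.102·43.7^0.62·exp(0.033·52+0.04·-4.4) = 4.949
  r_corr = 1.779 + 4.949 = 6.728 μm/a
6.73 μm/a falls in (1.3, 25] for carbon steel → category C2

C2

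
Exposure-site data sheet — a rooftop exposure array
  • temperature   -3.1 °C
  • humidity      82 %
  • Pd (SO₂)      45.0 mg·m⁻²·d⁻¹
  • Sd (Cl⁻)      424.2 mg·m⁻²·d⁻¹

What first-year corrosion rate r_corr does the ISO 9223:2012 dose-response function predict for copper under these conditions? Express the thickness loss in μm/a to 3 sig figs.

r_corr = 1.21 μm/a

copper: T≤10 °C ⇒ hinge +0.126·(-3.1−10) = -1.6506
  sulphur-dioxide contribution → 0.3454 μm/a
  chloride contribution → 0.8634 μm/a
  total first-year rate 1.209 μm/a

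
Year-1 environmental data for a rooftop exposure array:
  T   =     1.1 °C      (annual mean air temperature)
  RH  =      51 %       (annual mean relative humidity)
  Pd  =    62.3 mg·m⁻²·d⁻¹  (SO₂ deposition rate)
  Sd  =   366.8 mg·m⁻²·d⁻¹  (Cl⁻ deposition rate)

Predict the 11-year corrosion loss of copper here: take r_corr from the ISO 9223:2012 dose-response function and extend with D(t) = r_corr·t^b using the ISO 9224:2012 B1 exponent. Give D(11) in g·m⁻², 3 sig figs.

D(11) = 19.4 g·m⁻²

copper: temperature factor f = +0.126·(-8.9) = -1.1214
  SO₂ term: 0.0053·62.3^0.26·exp(0.059·51-1.1214) = 0.1025
  Sd branch = 0.01025·Sd^0.27·e^(0.036·RH+0.049·T) = 0.3341 μm/a
  r_corr = 0.1025 + 0.3341 = 0.4366 μm/a
ISO 9224: D(t) = r_corr · t^b with b = 0.667 (copper, B1)
  D(11) = 0.4366 × 11^0.667 = 0.4366 × 4.95 = 2.161 μm
  Mass loss = 2.161 μm × 8.96 g/cm³ = 19.36 g·m⁻²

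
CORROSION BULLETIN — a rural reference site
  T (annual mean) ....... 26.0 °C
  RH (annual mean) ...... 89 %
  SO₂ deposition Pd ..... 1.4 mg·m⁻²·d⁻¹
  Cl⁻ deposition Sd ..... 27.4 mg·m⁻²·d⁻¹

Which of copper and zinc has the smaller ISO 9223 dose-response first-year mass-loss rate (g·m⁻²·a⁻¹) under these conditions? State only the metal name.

zinc

copper: T>10 °C ⇒ hinge -0.080·(26.0−10) = -1.2800
  Pd branch = 0.0053·Pd^0.26·e^(0.059·RH+f) = 0.3068 μm/a
  Cl⁻ term: 0.01025·27.4^0.27·exp(0.036·89+0.049·26.0) = 2.206
  sum: 0.3068 + 2.206 → r_corr = 2.513 μm/a
  mass loss = 2.513 μm/a × 8.96 g/cm³ = 22.52 g·m⁻²·a⁻¹
zinc: f(T) = -0.071·(T−10) [T>10 °C] = -1.1360
  Pd branch = 0.0129·Pd^0.44·e^(0.046·RH+f) = 0.2881 μm/a
  Cl⁻ term: 0.0175·27.4^0.57·exp(0.008·89+0.085·26.0) = 2.146
  sum: 0.2881 + 2.146 → r_corr = 2.434 μm/a
  mass loss = 2.434 μm/a × 7.14 g/cm³ = 17.38 g·m⁻²·a⁻¹
Ordering by g·m⁻²·a⁻¹: copper (22.5) > zinc (17.4)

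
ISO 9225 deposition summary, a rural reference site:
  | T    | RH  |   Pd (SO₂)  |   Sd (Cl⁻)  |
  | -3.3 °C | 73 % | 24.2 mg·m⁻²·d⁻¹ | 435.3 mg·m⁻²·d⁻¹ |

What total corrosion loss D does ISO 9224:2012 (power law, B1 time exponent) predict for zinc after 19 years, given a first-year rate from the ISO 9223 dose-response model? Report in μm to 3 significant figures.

D(19) = 18.2 μm

zinc: f(T) = +0.038·(T−10) [T≤10 °C] = -0.5054
  sulphur-dioxide contribution → 0.9085 μm/a
  chloride contribution → 0.7568 μm/a
  ⇒ r_corr(zinc) = 1.665 μm/a
Long-term exponent b (ISO 9224 Table 2, B1) = 0.813
  D(19) = 1.665 × 19^0.813 = 1.665 × 10.96 = 18.24 μm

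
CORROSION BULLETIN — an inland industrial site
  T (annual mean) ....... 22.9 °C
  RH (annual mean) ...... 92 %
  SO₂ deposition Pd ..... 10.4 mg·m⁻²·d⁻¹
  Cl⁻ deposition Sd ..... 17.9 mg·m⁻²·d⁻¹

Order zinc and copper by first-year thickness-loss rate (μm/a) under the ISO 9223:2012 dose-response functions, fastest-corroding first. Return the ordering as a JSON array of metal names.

["copper", "zinc"]

zinc: T>10 °C ⇒ hinge -0.071·(22.9−10) = -0.9159
  sulphur-dioxide contribution → 0.996 μm/a
  chloride contribution → 1.325 μm/a
  ⇒ r_corr(zinc) = 2.321 μm/a
copper: temperature factor f = -0.080·(12.9) = -1.0320
  sulphur-dioxide contribution → 0.7904 μm/a
  chloride contribution → 1.882 μm/a
  total first-year rate 2.673 μm/a
Ordering by μm/a: copper (2.67) > zinc (2.32)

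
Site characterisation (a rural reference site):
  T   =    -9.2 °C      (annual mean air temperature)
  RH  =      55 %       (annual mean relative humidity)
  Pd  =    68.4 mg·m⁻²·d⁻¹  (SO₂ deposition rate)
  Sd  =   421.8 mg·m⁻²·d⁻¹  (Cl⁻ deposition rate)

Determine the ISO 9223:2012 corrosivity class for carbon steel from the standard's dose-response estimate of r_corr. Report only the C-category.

C2

carbon steel: T≤10 °C ⇒ hinge +0.150·(-9.2−10) = -2.8800
  Pd branch = 1.77·Pd^0.52·e^(0.02·RH+f) = 2.686 μm/a
  Cl⁻ term: 0.102·421.8^0.62·exp(0.033·55+0.04·-9.2) = 18.39
  sum: 2.686 + 18.39 → r_corr = 21.08 μm/a
21.1 μm/a falls in (1.3, 25] for carbon steel → category C2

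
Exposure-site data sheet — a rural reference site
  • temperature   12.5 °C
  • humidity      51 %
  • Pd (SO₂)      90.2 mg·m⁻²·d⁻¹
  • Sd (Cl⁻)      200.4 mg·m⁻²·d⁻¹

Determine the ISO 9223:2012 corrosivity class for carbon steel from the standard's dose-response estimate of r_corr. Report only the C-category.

carbon steel: temperature factor f = -0.054·(2.5) = -0.1350
  Pd branch = 1.77·Pd^0.52·e^(0.02·RH+f) = 44.57 μm/a
  Cl⁻ term: 0.102·200.4^0.62·exp(0.033·51+0.04·12.5) = 24.2
  sum: 44.57 + 24.2 → r_corr = 68.77 μm/a
Category bounds: 50…80 μm/a bracket r_corr ⇒ C4

C4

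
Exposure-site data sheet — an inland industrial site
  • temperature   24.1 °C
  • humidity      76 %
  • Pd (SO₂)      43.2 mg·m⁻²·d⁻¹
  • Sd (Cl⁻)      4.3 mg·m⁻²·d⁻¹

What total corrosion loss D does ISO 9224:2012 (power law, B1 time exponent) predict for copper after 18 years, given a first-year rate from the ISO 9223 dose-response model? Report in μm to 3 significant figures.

copper: T>10 °C ⇒ hinge -0.080·(24.1−10) = -1.1280
  sulphur-dioxide contribution → 0.4046 μm/a
  chloride contribution → 0.7636 μm/a
  total first-year rate 1.168 μm/a
Power-law: D(18) = r_corr · 18^0.667
  D(18) = 1.168 × 18^0.667 = 1.168 × 6.875 = 8.031 μm

D(18) = 8.03 μm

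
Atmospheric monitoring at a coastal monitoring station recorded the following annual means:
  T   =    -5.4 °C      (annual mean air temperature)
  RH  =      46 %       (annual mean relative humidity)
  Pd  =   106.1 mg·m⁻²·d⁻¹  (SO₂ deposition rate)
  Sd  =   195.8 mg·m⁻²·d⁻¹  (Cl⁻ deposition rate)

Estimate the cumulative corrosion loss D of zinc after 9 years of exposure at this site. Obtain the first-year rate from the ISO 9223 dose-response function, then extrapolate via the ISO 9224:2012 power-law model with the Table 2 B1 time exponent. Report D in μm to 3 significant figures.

D(9) = 4.70 μm

zinc: f(T) = +0.038·(T−10) [T≤10 °C] = -0.5852
  SO₂ term: 0.0129·106.1^0.44·exp(0.046·46-0.5852) = 0.4642
  Sd branch = 0.0175·Sd^0.57·e^(0.008·RH+0.085·T) = 0.3235 μm/a
  sum: 0.4642 + 0.3235 → r_corr = 0.7877 μm/a
Long-term exponent b (ISO 9224 Table 2, B1) = 0.813
  D(9) = 0.7877 × 9^0.813 = 0.7877 × 5.968 = 4.701 μm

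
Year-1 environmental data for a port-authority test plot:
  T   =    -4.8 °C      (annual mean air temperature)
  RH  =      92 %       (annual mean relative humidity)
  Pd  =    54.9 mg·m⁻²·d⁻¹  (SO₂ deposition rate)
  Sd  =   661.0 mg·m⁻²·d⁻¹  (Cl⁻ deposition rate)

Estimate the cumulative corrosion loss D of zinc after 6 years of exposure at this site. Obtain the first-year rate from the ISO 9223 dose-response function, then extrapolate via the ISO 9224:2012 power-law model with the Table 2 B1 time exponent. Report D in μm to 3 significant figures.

D(6) = 16.9 μm

zinc: temperature factor f = +0.038·(-14.8) = -0.5624
  sulphur-dioxide contribution → 2.949 μm/a
  chloride contribution → 0.984 μm/a
  total first-year rate 3.933 μm/a
Power-law: D(6) = r_corr · 6^0.813
  D(6) = 3.933 × 6^0.813 = 3.933 × 4.292 = 16.88 μm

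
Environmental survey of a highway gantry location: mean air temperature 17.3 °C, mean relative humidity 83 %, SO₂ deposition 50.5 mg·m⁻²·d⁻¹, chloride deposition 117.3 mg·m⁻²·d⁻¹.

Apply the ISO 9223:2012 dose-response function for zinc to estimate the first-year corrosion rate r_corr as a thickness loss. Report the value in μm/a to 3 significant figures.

zinc: f(T) = -0.071·(T−10) [T>10 °C] = -0.5183
  sulphur-dioxide contribution → 1.964 μm/a
  chloride contribution → 2.236 μm/a
  ⇒ r_corr(zinc) = 4.2 μm/a

r_corr = 4.20 μm/a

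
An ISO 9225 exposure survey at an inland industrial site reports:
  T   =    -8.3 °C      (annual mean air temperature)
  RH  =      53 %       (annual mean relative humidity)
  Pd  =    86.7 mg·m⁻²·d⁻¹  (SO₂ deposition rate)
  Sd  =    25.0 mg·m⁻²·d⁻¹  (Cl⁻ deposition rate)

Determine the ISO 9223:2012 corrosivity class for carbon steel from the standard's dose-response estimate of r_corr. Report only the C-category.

carbon steel: temperature factor f = +0.150·(-18.3) = -2.7450
  SO₂ term: 1.77·86.7^0.52·exp(0.02·53-2.7450) = 3.342
  Cl⁻ term: 0.102·25.0^0.62·exp(0.033·53+0.04·-8.3) = 3.095
  sum: 3.342 + 3.095 → r_corr = 6.437 μm/a
ISO 9223 Table 2 (carbon steel): 1.3 < 6.44 ≤ 25 μm/a ⇒ C2

C2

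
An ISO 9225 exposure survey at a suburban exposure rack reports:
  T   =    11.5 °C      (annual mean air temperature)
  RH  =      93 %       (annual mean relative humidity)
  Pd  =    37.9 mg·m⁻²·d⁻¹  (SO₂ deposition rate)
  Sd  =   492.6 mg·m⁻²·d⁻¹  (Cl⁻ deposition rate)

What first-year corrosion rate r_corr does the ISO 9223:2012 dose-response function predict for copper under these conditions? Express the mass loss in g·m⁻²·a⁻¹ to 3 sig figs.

r_corr = 50.7 g·m⁻²·a⁻¹

copper: f(T) = -0.080·(T−10) [T>10 °C] = -0.1200
  Pd branch = 0.0053·Pd^0.26·e^(0.059·RH+f) = 2.921 μm/a
  Sd branch = 0.01025·Sd^0.27·e^(0.036·RH+0.049·T) = 2.732 μm/a
  sum: 2.921 + 2.732 → r_corr = 5.653 μm/a
Convert to mass loss: 5.653 μm/a × 8.96 g/cm³ = 50.65 g·m⁻²·a⁻¹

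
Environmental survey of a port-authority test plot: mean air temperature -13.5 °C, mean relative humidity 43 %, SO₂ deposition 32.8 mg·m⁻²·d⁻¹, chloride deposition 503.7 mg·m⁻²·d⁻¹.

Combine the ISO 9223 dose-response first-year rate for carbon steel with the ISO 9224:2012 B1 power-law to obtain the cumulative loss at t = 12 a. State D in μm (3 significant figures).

carbon steel: f(T) = +0.150·(T−10) [T≤10 °C] = -3.5250
  Pd branch = 1.77·Pd^0.52·e^(0.02·RH+f) = 0.7565 μm/a
  Cl⁻ term: 0.102·503.7^0.62·exp(0.033·43+0.04·-13.5) = 11.63
  sum: 0.7565 + 11.63 → r_corr = 12.39 μm/a
Long-term exponent b (ISO 9224 Table 2, B1) = 0.523
  D(12) = 12.39 × 12^0.523 = 12.39 × 3.668 = 45.44 μm

D(12) = 45.4 μm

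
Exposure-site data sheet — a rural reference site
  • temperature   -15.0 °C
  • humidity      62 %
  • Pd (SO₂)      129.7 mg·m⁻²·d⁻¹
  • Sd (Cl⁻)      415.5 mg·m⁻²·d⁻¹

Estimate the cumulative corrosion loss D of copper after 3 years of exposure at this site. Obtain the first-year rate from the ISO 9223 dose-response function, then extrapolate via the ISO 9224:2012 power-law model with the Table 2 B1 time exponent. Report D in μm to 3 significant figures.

copper: temperature factor f = +0.126·(-25.0) = -3.1500
  sulphur-dioxide contribution → 0.03121 μm/a
  chloride contribution → 0.2333 μm/a
  total first-year rate 0.2645 μm/a
Power-law: D(3) = r_corr · 3^0.667
  D(3) = 0.2645 × 3^0.667 = 0.2645 × 2.081 = 0.5504 μm

D(3) = 0.550 μm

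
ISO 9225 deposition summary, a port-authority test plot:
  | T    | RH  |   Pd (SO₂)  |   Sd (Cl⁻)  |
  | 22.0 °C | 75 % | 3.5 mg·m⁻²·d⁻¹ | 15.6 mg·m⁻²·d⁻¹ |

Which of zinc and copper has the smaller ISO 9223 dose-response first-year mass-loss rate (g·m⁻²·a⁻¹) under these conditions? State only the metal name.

zinc: f(T) = -0.071·(T−10) [T>10 °C] = -0.8520
  sulphur-dioxide contribution → 0.3008 μm/a
  chloride contribution → 0.9904 μm/a
  ⇒ r_corr(zinc) = 1.291 μm/a
  mass loss = 1.291 μm/a × 7.14 g/cm³ = 9.219 g·m⁻²·a⁻¹
copper: temperature factor f = -0.080·(12.0) = -0.9600
  sulphur-dioxide contribution → 0.2347 μm/a
  chloride contribution → 0.9411 μm/a
  total first-year rate 1.176 μm/a
  mass loss = 1.176 μm/a × 8.96 g/cm³ = 10.54 g·m⁻²·a⁻¹
Ordering by g·m⁻²·a⁻¹: copper (10.5) > zinc (9.22)

zinc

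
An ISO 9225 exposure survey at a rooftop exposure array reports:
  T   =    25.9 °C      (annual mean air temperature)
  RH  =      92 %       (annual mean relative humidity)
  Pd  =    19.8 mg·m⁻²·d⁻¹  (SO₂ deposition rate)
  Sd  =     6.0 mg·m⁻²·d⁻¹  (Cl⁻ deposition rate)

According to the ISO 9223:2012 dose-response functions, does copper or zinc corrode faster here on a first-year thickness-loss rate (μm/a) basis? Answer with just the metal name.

copper: T>10 °C ⇒ hinge -0.080·(25.9−10) = -1.2720
  sulphur-dioxide contribution → 0.7351 μm/a
  chloride contribution → 1.623 μm/a
  ⇒ r_corr(copper) = 2.358 μm/a
zinc: temperature factor f = -0.071·(15.9) = -1.1289
  sulphur-dioxide contribution → 1.069 μm/a
  chloride contribution → 0.9169 μm/a
  ⇒ r_corr(zinc) = 1.985 μm/a
Ordering by μm/a: copper (2.36) > zinc (1.99)

copper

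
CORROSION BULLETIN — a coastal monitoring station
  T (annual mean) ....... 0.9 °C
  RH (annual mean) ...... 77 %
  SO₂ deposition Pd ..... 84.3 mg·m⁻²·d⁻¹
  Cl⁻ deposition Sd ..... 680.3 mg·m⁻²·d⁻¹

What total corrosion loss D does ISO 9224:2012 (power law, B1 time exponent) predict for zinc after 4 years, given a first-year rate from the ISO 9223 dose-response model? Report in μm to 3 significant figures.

zinc: temperature factor f = +0.038·(-9.1) = -0.3458
  SO₂ term: 0.0129·84.3^0.44·exp(0.046·77-0.3458) = 2.218
  Sd branch = 0.0175·Sd^0.57·e^(0.008·RH+0.085·T) = 1.44 μm/a
  sum: 2.218 + 1.44 → r_corr = 3.659 μm/a
Power-law: D(4) = r_corr · 4^0.813
  D(4) = 3.659 × 4^0.813 = 3.659 × 3.087 = 11.29 μm

D(4) = 11.3 μm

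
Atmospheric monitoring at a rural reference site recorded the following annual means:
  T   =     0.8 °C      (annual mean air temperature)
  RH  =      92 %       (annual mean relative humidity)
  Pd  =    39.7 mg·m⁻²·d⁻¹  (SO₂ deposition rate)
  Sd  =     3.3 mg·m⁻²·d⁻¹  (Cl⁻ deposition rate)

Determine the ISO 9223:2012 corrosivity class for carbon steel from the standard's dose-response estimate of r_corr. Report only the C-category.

C2

carbon steel: temperature factor f = +0.150·(-9.2) = -1.3800
  Pd branch = 1.77·Pd^0.52·e^(0.02·RH+f) = 19.02 μm/a
  Cl⁻ term: 0.102·3.3^0.62·exp(0.033·92+0.04·0.8) = 4.597
  r_corr = 19.02 + 4.597 = 23.61 μm/a
ISO 9223 Table 2 (carbon steel): 1.3 < 23.6 ≤ 25 μm/a ⇒ C2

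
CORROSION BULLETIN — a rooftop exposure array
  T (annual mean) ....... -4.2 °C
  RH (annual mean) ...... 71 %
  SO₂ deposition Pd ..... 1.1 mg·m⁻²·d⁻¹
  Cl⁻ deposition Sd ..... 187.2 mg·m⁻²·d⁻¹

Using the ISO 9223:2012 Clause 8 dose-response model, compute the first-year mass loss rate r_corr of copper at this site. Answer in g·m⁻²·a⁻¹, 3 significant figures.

r_corr = 4.49 g·m⁻²·a⁻¹

copper: T≤10 °C ⇒ hinge +0.126·(-4.2−10) = -1.7892
  SO₂ term: 0.0053·1.1^0.26·exp(0.059·71-1.7892) = 0.05988
  Cl⁻ term: 0.01025·187.2^0.27·exp(0.036·71+0.049·-4.2) = 0.4415
  r_corr = 0.05988 + 0.4415 = 0.5014 μm/a
Convert to mass loss: 0.5014 μm/a × 8.96 g/cm³ = 4.492 g·m⁻²·a⁻¹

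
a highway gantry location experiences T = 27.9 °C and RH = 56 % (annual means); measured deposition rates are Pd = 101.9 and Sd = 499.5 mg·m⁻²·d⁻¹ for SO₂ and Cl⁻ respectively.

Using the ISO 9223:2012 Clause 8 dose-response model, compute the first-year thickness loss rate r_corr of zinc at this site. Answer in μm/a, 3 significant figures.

r_corr = 10.5 μm/a

zinc: temperature factor f = -0.071·(17.9) = -1.2709
  sulphur-dioxide contribution → 0.3639 μm/a
  chloride contribution → 10.13 μm/a
  ⇒ r_corr(zinc) = 10.5 μm/a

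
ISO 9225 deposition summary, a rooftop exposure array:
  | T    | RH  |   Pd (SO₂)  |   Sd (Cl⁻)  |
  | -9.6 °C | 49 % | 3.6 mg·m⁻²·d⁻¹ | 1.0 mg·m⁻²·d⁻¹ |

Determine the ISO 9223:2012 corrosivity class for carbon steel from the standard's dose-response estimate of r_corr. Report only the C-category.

carbon steel: f(T) = +0.150·(T−10) [T≤10 °C] = -2.9400
  SO₂ term: 1.77·3.6^0.52·exp(0.02·49-2.9400) = 0.4853
  Sd branch = 0.102·Sd^0.62·e^(0.033·RH+0.04·T) = 0.35 μm/a
  r_corr = 0.4853 + 0.35 = 0.8353 μm/a
Category bounds: 0…1.3 μm/a bracket r_corr ⇒ C1

C1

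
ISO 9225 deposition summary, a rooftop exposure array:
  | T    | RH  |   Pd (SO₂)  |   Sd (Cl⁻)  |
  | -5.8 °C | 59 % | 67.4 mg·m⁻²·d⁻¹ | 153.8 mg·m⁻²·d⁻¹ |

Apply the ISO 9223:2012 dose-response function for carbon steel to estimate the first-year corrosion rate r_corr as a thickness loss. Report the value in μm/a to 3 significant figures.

r_corr = 17.7 μm/a

carbon steel: f(T) = +0.150·(T−10) [T≤10 °C] = -2.3700
  Pd branch = 1.77·Pd^0.52·e^(0.02·RH+f) = 4.809 μm/a
  Cl⁻ term: 0.102·153.8^0.62·exp(0.033·59+0.04·-5.8) = 12.86
  r_corr = 4.809 + 12.86 = 17.67 μm/a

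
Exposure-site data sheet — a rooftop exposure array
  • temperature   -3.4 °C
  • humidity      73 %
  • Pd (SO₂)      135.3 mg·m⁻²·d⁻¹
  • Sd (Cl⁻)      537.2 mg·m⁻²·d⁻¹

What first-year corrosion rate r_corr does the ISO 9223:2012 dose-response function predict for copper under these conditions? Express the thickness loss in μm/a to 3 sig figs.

r_corr = 0.916 μm/a

copper: f(T) = +0.126·(T−10) [T≤10 °C] = -1.6884
  SO₂ term: 0.0053·135.3^0.26·exp(0.059·73-1.6884) = 0.2604
  Sd branch = 0.01025·Sd^0.27·e^(0.036·RH+0.049·T) = 0.6559 μm/a
  sum: 0.2604 + 0.6559 → r_corr = 0.9163 μm/a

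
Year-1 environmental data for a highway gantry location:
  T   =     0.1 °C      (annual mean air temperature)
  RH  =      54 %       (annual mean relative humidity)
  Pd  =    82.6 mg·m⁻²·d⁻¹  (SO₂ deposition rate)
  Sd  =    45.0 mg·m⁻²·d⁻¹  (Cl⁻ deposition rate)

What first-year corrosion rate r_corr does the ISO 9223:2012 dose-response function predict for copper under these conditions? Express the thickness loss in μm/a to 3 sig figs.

r_corr = 0.317 μm/a

copper: f(T) = +0.126·(T−10) [T≤10 °C] = -1.2474
  Pd branch = 0.0053·Pd^0.26·e^(0.059·RH+f) = 0.116 μm/a
  Sd branch = 0.01025·Sd^0.27·e^(0.036·RH+0.049·T) = 0.2011 μm/a
  sum: 0.116 + 0.2011 → r_corr = 0.3172 μm/a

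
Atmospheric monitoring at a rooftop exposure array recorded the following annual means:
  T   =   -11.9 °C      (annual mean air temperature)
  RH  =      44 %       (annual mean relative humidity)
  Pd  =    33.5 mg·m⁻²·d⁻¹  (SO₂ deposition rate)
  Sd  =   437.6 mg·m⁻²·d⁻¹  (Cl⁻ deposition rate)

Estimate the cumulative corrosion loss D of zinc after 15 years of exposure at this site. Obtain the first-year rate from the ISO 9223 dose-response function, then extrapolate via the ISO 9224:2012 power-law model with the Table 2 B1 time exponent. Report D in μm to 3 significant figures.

D(15) = 4.42 μm

zinc: f(T) = +0.038·(T−10) [T≤10 °C] = -0.8322
  Pd branch = 0.0129·Pd^0.44·e^(0.046·RH+f) = 0.1992 μm/a
  Sd branch = 0.0175·Sd^0.57·e^(0.008·RH+0.085·T) = 0.2898 μm/a
  sum: 0.1992 + 0.2898 → r_corr = 0.4889 μm/a
ISO 9224: D(t) = r_corr · t^b with b = 0.813 (zinc, B1)
  D(15) = 0.4889 × 15^0.813 = 0.4889 × 9.04 = 4.42 μm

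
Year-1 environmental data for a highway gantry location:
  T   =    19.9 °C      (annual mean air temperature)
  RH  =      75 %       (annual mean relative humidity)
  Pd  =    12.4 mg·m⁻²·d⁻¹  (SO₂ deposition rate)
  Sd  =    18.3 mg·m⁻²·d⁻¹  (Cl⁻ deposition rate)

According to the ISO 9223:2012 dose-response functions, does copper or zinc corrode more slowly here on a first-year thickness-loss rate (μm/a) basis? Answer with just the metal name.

copper: f(T) = -0.080·(T−10) [T>10 °C] = -0.7920
  sulphur-dioxide contribution → 0.3858 μm/a
  chloride contribution → 0.8865 μm/a
  total first-year rate 1.272 μm/a
zinc: f(T) = -0.071·(T−10) [T>10 °C] = -0.7029
  sulphur-dioxide contribution → 0.6092 μm/a
  chloride contribution → 0.9074 μm/a
  total first-year rate 1.517 μm/a
Ordering by μm/a: zinc (1.52) > copper (1.27)

copper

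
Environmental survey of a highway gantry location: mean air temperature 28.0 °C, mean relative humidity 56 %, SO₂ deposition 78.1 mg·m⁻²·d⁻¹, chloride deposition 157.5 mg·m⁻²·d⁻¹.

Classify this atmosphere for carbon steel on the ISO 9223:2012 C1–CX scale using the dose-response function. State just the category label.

C4

carbon steel: T>10 °C ⇒ hinge -0.054·(28.0−10) = -0.9720
  SO₂ term: 1.77·78.1^0.52·exp(0.02·56-0.9720) = 19.79
  Cl⁻ term: 0.102·157.5^0.62·exp(0.033·56+0.04·28.0) = 45.7
  sum: 19.79 + 45.7 → r_corr = 65.49 μm/a
Category bounds: 50…80 μm/a bracket r_corr ⇒ C4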